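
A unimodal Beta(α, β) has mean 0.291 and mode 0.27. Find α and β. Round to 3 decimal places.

Let s = α+β. Mean gives α = μs = 0.291s; mode gives (α−1)/(s−2) = 0.27.
Substituting: 0.291s − 1 = 0.27(s−2) = 0.27s − 0.54, so 0.021s = 0.46 and s = 21.9048.
Then α = 0.291×21.9048 = 6.374 and β = s−α = 15.530.

α = 6.374, β = 15.530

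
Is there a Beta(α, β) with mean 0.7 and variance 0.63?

No

The Beta variance bound is σ² < μ(1−μ).
Here μ(1−μ) = 0.7×0.3 = 0.21, and 0.63 ≥ 0.21.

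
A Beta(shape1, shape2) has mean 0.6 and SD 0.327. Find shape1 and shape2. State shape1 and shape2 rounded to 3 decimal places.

shape1 = 0.747, shape2 = 0.498

σ² = 0.327² = 0.106929.
With s = shape1+shape2, Var = μ(1−μ)/(s+1), so s+1 = (0.6×0.4)/0.106929 = 2.2445 and s = 1.2445.
shape1 = μs = 0.747, shape2 = (1−μ)s = 0.498.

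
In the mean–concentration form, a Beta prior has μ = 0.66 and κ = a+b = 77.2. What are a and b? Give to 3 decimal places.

a = μκ = 0.66×77.2 = 50.952 and b = (1−μ)κ = 0.34×77.2 = 26.248.

a = 50.952, b = 26.248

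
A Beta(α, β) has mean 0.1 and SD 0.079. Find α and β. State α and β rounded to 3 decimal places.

First σ² = 0.006241. Setting α = μn, β = (1−μ)n with n = α+β,
μ(1−μ)/(n+1) = 0.006241 ⇒ n+1 = 0.09/0.006241 = 14.4208 ⇒ n = 13.4208.
Hence α = 0.1×13.4208 = 1.342, β = 0.9×13.4208 = 12.079.

α = 1.342, β = 12.079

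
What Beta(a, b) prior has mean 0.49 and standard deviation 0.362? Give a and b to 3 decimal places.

a = 0.444, b = 0.463

First σ² = 0.131044. Setting a = μn, b = (1−μ)n with n = a+b,
μ(1−μ)/(n+1) = 0.131044 ⇒ n+1 = 0.2499/0.131044 = 1.9070 ⇒ n = 0.9070.
Hence a = 0.49×0.9070 = 0.444, b = 0.51×0.9070 = 0.463.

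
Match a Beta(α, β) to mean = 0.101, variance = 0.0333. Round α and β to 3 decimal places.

α = 0.174, β = 1.552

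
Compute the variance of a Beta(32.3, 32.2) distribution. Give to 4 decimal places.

0.0038

α+β = 64.5 and αβ = 1040.06, so Var = αβ/[(α+β)²(α+β+1)] = 1040.06/272496.375 = 0.0038.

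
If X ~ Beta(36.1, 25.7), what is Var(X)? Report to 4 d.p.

α+β = 61.8 and αβ = 927.77, so Var = αβ/[(α+β)²(α+β+1)] = 927.77/239848.272 = 0.0039.

0.0039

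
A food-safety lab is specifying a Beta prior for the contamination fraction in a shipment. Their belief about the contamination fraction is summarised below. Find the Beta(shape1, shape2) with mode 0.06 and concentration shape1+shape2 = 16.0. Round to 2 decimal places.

Since the density peak of Beta(shape1,shape2) is at (shape1−1)/(shape1+shape2−2),
shape1 = 1 + 0.06(16.0−2) = 1.84 and shape2 = 16.0 − 1.84 = 14.16.

shape1 = 1.84, shape2 = 14.16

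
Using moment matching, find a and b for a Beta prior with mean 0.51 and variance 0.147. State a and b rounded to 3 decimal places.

By moment matching, a+b = μ(1−μ)/σ² − 1 = (0.51·0.49)/0.147 − 1 = 1.7000 − 1 = 0.7000.
Since a/(a+b) = μ, a = 0.51·0.7000 = 0.357 and b = 0.49·0.7000 = 0.343.

a = 0.357, b = 0.343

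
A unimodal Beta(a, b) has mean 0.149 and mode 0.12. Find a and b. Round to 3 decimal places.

a = 3.905, b = 22.302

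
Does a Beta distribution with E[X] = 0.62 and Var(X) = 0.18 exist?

The Beta variance bound is σ² < μ(1−μ).
Here μ(1−μ) = 0.62×0.38 = 0.2356, and 0.18 < 0.2356.

Yes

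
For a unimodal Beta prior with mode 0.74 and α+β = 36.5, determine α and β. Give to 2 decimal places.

α = 26.53, β = 9.97

Since the density peak of Beta(α,β) is at (α−1)/(α+β−2),
α = 1 + 0.74(36.5−2) = 26.53 and β = 36.5 − 26.53 = 9.97.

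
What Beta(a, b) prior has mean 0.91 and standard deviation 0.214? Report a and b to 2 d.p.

a = 0.72, b = 0.07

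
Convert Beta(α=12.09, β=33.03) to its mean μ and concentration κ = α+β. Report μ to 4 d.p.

κ = α+β = 12.09+33.03 = 45.12; μ = α/κ = 12.09/45.12 = 0.2680.

μ = 0.2680, κ = 45.12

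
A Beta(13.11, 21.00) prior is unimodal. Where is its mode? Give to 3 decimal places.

0.377

With α,β > 1, mode = (α−1)/(α+β−2) = 12.11/32.11 = 0.377.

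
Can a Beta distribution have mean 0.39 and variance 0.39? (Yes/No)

No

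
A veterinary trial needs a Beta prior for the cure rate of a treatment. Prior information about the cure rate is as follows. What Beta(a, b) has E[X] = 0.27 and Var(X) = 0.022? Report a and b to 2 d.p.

a = 2.15, b = 5.81

By moment matching, a+b = μ(1−μ)/σ² − 1 = (0.27·0.73)/0.022 − 1 = 8.9591 − 1 = 7.9591.
Since a/(a+b) = μ, a = 0.27·7.9591 = 2.15 and b = 0.73·7.9591 = 5.81.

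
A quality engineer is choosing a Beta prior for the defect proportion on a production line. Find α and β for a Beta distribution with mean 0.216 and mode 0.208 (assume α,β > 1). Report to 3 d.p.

Let s = α+β. Mean gives α = μs = 0.216s; mode gives (α−1)/(s−2) = 0.208.
Substituting: 0.216s − 1 = 0.208(s−2) = 0.208s − 0.416, so 0.008s = 0.584 and s = 73.0000.
Then α = 0.216×73.0000 = 15.768 and β = s−α = 57.232.

α = 15.768, β = 57.232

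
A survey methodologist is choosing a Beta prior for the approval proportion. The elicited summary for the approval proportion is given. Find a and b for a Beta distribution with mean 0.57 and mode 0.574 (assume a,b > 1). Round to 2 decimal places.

Let s = a+b. Mean gives a = μs = 0.57s; mode gives (a−1)/(s−2) = 0.574.
Substituting: 0.57s − 1 = 0.574(s−2) = 0.574s − 1.148, so -0.004s = -0.148 and s = 37.0000.
Then a = 0.57×37.0000 = 21.09 and b = s−a = 15.91.

a = 21.09, b = 15.91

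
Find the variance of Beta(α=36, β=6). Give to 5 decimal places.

Var = αβ/[(α+β)²(α+β+1)] = (36×6)/(42²×43) = 216/75852 = 0.00285.

0.00285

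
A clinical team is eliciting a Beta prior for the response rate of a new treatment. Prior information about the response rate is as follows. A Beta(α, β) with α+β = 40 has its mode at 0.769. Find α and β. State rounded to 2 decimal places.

α = 30.22, β = 9.78

For α,β>1 the mode is (α−1)/(α+β−2), so α = mode·(κ−2)+1 = 0.769×38+1 = 30.22.
And β = (1−mode)·(κ−2)+1 = 0.231×38+1 = 9.78.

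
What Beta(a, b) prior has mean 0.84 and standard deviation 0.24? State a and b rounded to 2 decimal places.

First σ² = 0.0576. Setting a = μn, b = (1−μ)n with n = a+b,
μ(1−μ)/(n+1) = 0.0576 ⇒ n+1 = 0.1344/0.0576 = 2.3333 ⇒ n = 1.3333.
Hence a = 0.84×1.3333 = 1.12, b = 0.16×1.3333 = 0.21.

a = 1.12, b = 0.21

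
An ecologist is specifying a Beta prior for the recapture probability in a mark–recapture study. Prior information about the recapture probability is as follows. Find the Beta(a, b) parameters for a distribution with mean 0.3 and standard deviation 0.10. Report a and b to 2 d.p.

a = 6.00, b = 14.00

First σ² = 0.0100. Setting a = μn, b = (1−μ)n with n = a+b,
μ(1−μ)/(n+1) = 0.0100 ⇒ n+1 = 0.21/0.0100 = 21.0000 ⇒ n = 20.0000.
Hence a = 0.3×20.0000 = 6.00, b = 0.7×20.0000 = 14.00.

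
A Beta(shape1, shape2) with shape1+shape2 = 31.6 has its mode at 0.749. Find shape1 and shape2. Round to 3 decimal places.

shape1 = 23.170, shape2 = 8.430

Mode = (shape1−1)/(κ−2) with κ = shape1+shape2, so shape1−1 = 0.749·29.6 = 22.170.
shape1 = 23.170; shape2 = κ − shape1 = 8.430.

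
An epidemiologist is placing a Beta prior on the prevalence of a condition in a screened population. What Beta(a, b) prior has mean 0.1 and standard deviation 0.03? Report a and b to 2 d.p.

a = 9.90, b = 89.10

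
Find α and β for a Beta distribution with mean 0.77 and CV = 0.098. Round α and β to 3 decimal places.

α = 23.178, β = 6.923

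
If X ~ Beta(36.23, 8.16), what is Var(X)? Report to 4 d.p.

Var = αβ/[(α+β)²(α+β+1)] = (36.23×8.16)/(44.39²×45.39) = 295.6368/89439.728619 = 0.0033.

0.0033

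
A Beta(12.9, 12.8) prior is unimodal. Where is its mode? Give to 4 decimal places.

0.5021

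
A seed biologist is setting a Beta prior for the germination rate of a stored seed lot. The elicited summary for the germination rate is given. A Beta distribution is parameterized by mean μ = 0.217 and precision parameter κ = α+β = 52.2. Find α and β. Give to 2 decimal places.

α = 11.33, β = 40.87

Split κ in proportion μ : (1−μ): α = 0.217·52.2 = 11.33, β = 52.2 − 11.33 = 40.87.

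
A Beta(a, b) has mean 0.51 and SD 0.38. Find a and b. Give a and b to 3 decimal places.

a = 0.373, b = 0.358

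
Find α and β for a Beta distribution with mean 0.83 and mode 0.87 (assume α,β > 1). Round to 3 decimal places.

α = 15.355, β = 3.145

Let s = α+β. Mean gives α = μs = 0.83s; mode gives (α−1)/(s−2) = 0.87.
Substituting: 0.83s − 1 = 0.87(s−2) = 0.87s − 1.74, so -0.04s = -0.74 and s = 18.5000.
Then α = 0.83×18.5000 = 15.355 and β = s−α = 3.145.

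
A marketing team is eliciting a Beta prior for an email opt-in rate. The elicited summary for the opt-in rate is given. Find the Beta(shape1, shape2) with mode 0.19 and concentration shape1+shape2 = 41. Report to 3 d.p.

For shape1,shape2>1 the mode is (shape1−1)/(shape1+shape2−2), so shape1 = mode·(κ−2)+1 = 0.19×39+1 = 8.410.
And shape2 = (1−mode)·(κ−2)+1 = 0.81×39+1 = 32.590.

shape1 = 8.410, shape2 = 32.590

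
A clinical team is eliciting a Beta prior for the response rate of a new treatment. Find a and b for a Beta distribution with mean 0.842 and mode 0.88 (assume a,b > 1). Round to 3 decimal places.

Let s = a+b. Mean gives a = μs = 0.842s; mode gives (a−1)/(s−2) = 0.88.
Substituting: 0.842s − 1 = 0.88(s−2) = 0.88s − 1.76, so -0.038s = -0.76 and s = 20.0000.
Then a = 0.842×20.0000 = 16.840 and b = s−a = 3.160.

a = 16.840, b = 3.160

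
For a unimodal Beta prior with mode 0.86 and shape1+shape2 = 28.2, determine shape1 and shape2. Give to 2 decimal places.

Mode = (shape1−1)/(κ−2) with κ = shape1+shape2, so shape1−1 = 0.86·26.2 = 22.53.
shape1 = 23.53; shape2 = κ − shape1 = 4.67.

shape1 = 23.53, shape2 = 4.67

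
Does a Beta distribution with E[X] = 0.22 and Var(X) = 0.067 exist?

A Beta with mean μ has variance μ(1−μ)/(α+β+1) < μ(1−μ).
Here μ(1−μ) = 0.22×0.78 = 0.1716, and 0.067 < 0.1716.

Yes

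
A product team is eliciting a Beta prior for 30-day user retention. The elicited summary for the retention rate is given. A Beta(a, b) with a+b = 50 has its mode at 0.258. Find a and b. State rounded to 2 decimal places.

a = 13.38, b = 36.62

For a,b>1 the mode is (a−1)/(a+b−2), so a = mode·(κ−2)+1 = 0.258×48+1 = 13.38.
And b = (1−mode)·(κ−2)+1 = 0.742×48+1 = 36.62.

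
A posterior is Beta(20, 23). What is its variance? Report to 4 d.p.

Var = αβ/[(α+β)²(α+β+1)] = (20×23)/(43²×44) = 460/81356 = 0.0057.

0.0057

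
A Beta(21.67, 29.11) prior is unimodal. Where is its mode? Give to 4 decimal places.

0.4237

With α,β > 1, mode = (α−1)/(α+β−2) = 20.67/48.78 = 0.4237.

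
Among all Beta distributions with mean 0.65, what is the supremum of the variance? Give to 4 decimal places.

0.2275

Var = μ(1−μ)/(α+β+1), which approaches μ(1−μ) as α+β → 0.
So the supremum is μ(1−μ) = 0.65×0.35 = 0.2275.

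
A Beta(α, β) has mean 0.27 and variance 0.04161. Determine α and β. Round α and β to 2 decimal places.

α = 1.01, β = 2.73

Let s = α+β. The Beta variance is μ(1−μ)/(s+1).
So s+1 = μ(1−μ)/σ² = (0.27×0.73)/0.04161 = 0.1971/0.04161 = 4.7368, giving s = 3.7368.
Then α = μs = 0.27×3.7368 = 1.01 and β = (1−μ)s = 0.73×3.7368 = 2.73.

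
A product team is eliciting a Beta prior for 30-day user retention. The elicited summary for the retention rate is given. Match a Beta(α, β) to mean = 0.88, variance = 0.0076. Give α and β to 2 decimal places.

Write ν = α+β; then α = μν and Var = μ(1−μ)/(ν+1).
ν = μ(1−μ)/Var − 1 = 0.1056/0.0076 − 1 = 12.8947.
α = 0.88·12.8947 = 11.35, β = 0.12·12.8947 = 1.55.

α = 11.35, β = 1.55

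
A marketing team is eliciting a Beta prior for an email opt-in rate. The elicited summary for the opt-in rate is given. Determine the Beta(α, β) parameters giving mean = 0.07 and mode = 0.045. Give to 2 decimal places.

α = 2.55, β = 33.85

With s = α+β: μ = α/s and mode = (α−1)/(s−2). Eliminating α = μs,
μs − 1 = m(s−2) ⇒ s(μ−m) = 1−2m ⇒ s = 0.910/0.025 = 36.4000.
So α = μs = 2.55, β = (1−μ)s = 33.85.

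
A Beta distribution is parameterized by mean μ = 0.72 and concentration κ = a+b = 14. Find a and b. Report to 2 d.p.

a = μκ = 0.72×14 = 10.08 and b = (1−μ)κ = 0.28×14 = 3.92.

a = 10.08, b = 3.92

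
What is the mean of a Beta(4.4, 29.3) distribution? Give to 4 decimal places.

The Beta mean is α/(α+β) = 4.4/(4.4+29.3) = 0.1306.

0.1306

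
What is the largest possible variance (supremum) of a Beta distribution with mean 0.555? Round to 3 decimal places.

Var = μ(1−μ)/(α+β+1), which approaches μ(1−μ) as α+β → 0.
So the supremum is μ(1−μ) = 0.555×0.445 = 0.247.

0.247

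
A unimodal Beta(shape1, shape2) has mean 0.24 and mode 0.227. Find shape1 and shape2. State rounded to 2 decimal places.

shape1 = 10.08, shape2 = 31.92

Let s = shape1+shape2. Mean gives shape1 = μs = 0.24s; mode gives (shape1−1)/(s−2) = 0.227.
Substituting: 0.24s − 1 = 0.227(s−2) = 0.227s − 0.454, so 0.013s = 0.546 and s = 42.0000.
Then shape1 = 0.24×42.0000 = 10.08 and shape2 = s−shape1 = 31.92.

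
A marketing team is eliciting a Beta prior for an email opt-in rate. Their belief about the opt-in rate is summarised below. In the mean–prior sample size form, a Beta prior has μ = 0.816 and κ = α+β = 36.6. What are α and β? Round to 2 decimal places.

α = μκ = 0.816×36.6 = 29.87 and β = (1−μ)κ = 0.184×36.6 = 6.73.

α = 29.87, β = 6.73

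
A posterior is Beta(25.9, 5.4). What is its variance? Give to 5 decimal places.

μ = 25.9/31.3 = 0.827476; Var = μ(1−μ)/(α+β+1) = 0.1427594/32.3 = 0.00442.

0.00442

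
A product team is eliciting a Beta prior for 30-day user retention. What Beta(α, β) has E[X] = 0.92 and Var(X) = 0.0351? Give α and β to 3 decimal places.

α = 1.009, β = 0.088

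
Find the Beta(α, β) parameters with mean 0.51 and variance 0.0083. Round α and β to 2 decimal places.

α = 14.85, β = 14.26

By moment matching, α+β = μ(1−μ)/σ² − 1 = (0.51·0.49)/0.0083 − 1 = 30.1084 − 1 = 29.1084.
Since α/(α+β) = μ, α = 0.51·29.1084 = 14.85 and β = 0.49·29.1084 = 14.26.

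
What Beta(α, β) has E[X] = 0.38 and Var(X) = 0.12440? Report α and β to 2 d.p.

Write ν = α+β; then α = μν and Var = μ(1−μ)/(ν+1).
ν = μ(1−μ)/Var − 1 = 0.2356/0.12440 − 1 = 0.8939.
α = 0.38·0.8939 = 0.34, β = 0.62·0.8939 = 0.55.

α = 0.34, β = 0.55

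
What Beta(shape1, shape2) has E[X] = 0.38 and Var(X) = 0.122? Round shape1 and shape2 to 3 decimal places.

shape1 = 0.354, shape2 = 0.577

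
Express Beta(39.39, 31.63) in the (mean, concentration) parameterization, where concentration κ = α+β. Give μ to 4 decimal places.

μ = 0.5546, κ = 71.02

κ = α+β = 39.39+31.63 = 71.02; μ = α/κ = 39.39/71.02 = 0.5546.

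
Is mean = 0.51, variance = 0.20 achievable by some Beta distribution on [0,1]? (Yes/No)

Yes

A Beta with mean μ has variance μ(1−μ)/(α+β+1) < μ(1−μ).
Here μ(1−μ) = 0.51×0.49 = 0.2499, and 0.20 < 0.2499.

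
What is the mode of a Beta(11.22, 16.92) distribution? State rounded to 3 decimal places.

The density x^(α−1)(1−x)^(β−1) is maximised at (α−1)/(α+β−2) = 10.22/26.14 = 0.391.

0.391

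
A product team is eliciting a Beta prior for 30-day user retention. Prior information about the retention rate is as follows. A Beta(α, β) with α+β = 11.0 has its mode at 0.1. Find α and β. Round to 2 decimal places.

For α,β>1 the mode is (α−1)/(α+β−2), so α = mode·(κ−2)+1 = 0.1×9.0+1 = 1.90.
And β = (1−mode)·(κ−2)+1 = 0.9×9.0+1 = 9.10.

α = 1.90, β = 9.10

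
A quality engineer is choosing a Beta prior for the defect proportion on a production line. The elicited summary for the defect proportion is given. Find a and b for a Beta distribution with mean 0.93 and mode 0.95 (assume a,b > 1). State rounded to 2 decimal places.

a = 41.85, b = 3.15

With s = a+b: μ = a/s and mode = (a−1)/(s−2). Eliminating a = μs,
μs − 1 = m(s−2) ⇒ s(μ−m) = 1−2m ⇒ s = -0.90/-0.02 = 45.0000.
So a = μs = 41.85, b = (1−μ)s = 3.15.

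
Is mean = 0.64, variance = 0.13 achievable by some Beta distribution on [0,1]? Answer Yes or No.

A Beta with mean μ has variance μ(1−μ)/(α+β+1) < μ(1−μ).
Here μ(1−μ) = 0.64×0.36 = 0.2304, and 0.13 < 0.2304.

Yes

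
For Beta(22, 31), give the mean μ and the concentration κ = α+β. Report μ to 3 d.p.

κ = α+β = 22+31 = 53; μ = α/κ = 22/53 = 0.415.

μ = 0.415, κ = 53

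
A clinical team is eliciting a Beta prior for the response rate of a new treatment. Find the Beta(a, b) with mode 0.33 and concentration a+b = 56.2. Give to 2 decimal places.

a = 18.89, b = 37.31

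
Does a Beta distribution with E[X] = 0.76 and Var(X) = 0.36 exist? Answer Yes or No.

For any Beta, Var(X) < E[X]·(1−E[X]).
Here μ(1−μ) = 0.76×0.24 = 0.1824, and 0.36 ≥ 0.1824.

No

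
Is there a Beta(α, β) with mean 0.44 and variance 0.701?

No

A Beta with mean μ has variance μ(1−μ)/(α+β+1) < μ(1−μ).
Here μ(1−μ) = 0.44×0.56 = 0.2464, and 0.701 ≥ 0.2464.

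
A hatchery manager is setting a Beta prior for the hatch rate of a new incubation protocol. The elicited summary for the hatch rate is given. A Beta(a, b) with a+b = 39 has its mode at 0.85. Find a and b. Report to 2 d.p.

a = 32.45, b = 6.55

Since the density peak of Beta(a,b) is at (a−1)/(a+b−2),
a = 1 + 0.85(39−2) = 32.45 and b = 39 − 32.45 = 6.55.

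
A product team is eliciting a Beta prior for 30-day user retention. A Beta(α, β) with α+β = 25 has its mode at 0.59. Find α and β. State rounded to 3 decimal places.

For α,β>1 the mode is (α−1)/(α+β−2), so α = mode·(κ−2)+1 = 0.59×23+1 = 14.570.
And β = (1−mode)·(κ−2)+1 = 0.41×23+1 = 10.430.

α = 14.570, β = 10.430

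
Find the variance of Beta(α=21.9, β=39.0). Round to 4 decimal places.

0.0037

Var = αβ/[(α+β)²(α+β+1)] = (21.9×39.0)/(60.9²×61.9) = 854.10/229575.339 = 0.0037.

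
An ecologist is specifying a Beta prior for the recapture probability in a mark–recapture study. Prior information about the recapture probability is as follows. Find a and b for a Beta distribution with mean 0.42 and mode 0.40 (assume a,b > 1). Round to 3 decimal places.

a = 4.200, b = 5.800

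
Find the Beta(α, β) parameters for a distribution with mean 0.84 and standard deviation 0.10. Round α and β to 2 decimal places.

First σ² = 0.0100. Setting α = μn, β = (1−μ)n with n = α+β,
μ(1−μ)/(n+1) = 0.0100 ⇒ n+1 = 0.1344/0.0100 = 13.4400 ⇒ n = 12.4400.
Hence α = 0.84×12.4400 = 10.45, β = 0.16×12.4400 = 1.99.

α = 10.45, β = 1.99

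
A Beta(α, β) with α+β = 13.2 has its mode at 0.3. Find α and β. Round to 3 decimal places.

α = 4.360, β = 8.840

For α,β>1 the mode is (α−1)/(α+β−2), so α = mode·(κ−2)+1 = 0.3×11.2+1 = 4.360.
And β = (1−mode)·(κ−2)+1 = 0.7×11.2+1 = 8.840.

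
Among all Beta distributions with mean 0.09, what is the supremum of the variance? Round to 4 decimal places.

Var = μ(1−μ)/(α+β+1), which approaches μ(1−μ) as α+β → 0.
So the supremum is μ(1−μ) = 0.09×0.91 = 0.0819.

0.0819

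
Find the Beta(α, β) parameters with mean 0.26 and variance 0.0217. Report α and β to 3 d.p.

α = 2.045, β = 5.821

Write ν = α+β; then α = μν and Var = μ(1−μ)/(ν+1).
ν = μ(1−μ)/Var − 1 = 0.1924/0.0217 − 1 = 7.8664.
α = 0.26·7.8664 = 2.045, β = 0.74·7.8664 = 5.821.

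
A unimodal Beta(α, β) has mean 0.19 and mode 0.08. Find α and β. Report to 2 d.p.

Let s = α+β. Mean gives α = μs = 0.19s; mode gives (α−1)/(s−2) = 0.08.
Substituting: 0.19s − 1 = 0.08(s−2) = 0.08s − 0.16, so 0.11s = 0.84 and s = 7.6364.
Then α = 0.19×7.6364 = 1.45 and β = s−α = 6.19.

α = 1.45, β = 6.19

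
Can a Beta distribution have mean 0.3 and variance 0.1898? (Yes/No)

For any Beta, Var(X) < E[X]·(1−E[X]).
Here μ(1−μ) = 0.3×0.7 = 0.21, and 0.1898 < 0.21.

Yes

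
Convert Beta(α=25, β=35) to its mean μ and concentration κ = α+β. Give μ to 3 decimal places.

κ = α+β = 25+35 = 60; μ = α/κ = 25/60 = 0.417.

μ = 0.417, κ = 60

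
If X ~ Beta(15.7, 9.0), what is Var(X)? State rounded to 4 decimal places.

0.0090

μ = 15.7/24.7 = 0.635628; Var = μ(1−μ)/(α+β+1) = 0.2316052/25.7 = 0.0090.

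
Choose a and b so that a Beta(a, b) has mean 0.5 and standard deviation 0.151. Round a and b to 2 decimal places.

Variance = 0.151² = 0.022801. The moment-matching identity a+b = μ(1−μ)/Var − 1 gives
a+b = 0.25/0.022801 − 1 = 9.9644, so a = μ·9.9644 = 4.98 and b = (1−μ)·9.9644 = 4.98.

a = 4.98, b = 4.98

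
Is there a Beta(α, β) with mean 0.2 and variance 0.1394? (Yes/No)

For any Beta, Var(X) < E[X]·(1−E[X]).
Here μ(1−μ) = 0.2×0.8 = 0.16, and 0.1394 < 0.16.

Yes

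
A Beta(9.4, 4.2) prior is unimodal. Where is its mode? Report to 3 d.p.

With α,β > 1, mode = (α−1)/(α+β−2) = 8.4/11.6 = 0.724.

0.724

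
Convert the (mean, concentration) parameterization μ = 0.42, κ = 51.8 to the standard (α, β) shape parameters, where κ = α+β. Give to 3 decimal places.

α = 21.756, β = 30.044

α = μκ = 0.42×51.8 = 21.756 and β = (1−μ)κ = 0.58×51.8 = 30.044.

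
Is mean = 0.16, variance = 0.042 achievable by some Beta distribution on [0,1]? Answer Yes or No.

For any Beta, Var(X) < E[X]·(1−E[X]).
Here μ(1−μ) = 0.16×0.84 = 0.1344, and 0.042 < 0.1344.

Yes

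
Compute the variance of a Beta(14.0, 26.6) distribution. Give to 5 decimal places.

Var = αβ/[(α+β)²(α+β+1)] = (14.0×26.6)/(40.6²×41.6) = 372.40/68571.776 = 0.00543.

0.00543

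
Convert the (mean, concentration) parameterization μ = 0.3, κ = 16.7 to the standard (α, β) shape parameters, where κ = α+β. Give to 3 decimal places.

α = 5.010, β = 11.690

α = μκ = 0.3×16.7 = 5.010 and β = (1−μ)κ = 0.7×16.7 = 11.690.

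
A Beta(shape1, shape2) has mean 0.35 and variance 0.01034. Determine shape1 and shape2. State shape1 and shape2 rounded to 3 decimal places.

By moment matching, shape1+shape2 = μ(1−μ)/σ² − 1 = (0.35·0.65)/0.01034 − 1 = 22.0019 − 1 = 21.0019.
Since shape1/(shape1+shape2) = μ, shape1 = 0.35·21.0019 = 7.351 and shape2 = 0.65·21.0019 = 13.651.

shape1 = 7.351, shape2 = 13.651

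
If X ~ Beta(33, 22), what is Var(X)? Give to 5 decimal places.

μ = 33/55 = 0.600000; Var = μ(1−μ)/(α+β+1) = 0.2400000/56 = 0.00429.

0.00429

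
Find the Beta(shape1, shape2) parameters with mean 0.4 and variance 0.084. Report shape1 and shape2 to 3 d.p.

shape1 = 0.743, shape2 = 1.114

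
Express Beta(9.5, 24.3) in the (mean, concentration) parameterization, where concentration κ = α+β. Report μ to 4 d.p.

μ = 0.2811, κ = 33.8

κ = α+β = 9.5+24.3 = 33.8; μ = α/κ = 9.5/33.8 = 0.2811.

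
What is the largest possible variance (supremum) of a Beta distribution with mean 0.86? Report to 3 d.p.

0.120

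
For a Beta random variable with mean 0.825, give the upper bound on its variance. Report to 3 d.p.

0.144

For fixed mean μ the Beta variance is μ(1−μ)/(α+β+1), increasing as α+β decreases.
Its least upper bound (not attained) is μ(1−μ) = 0.825·0.175 = 0.144.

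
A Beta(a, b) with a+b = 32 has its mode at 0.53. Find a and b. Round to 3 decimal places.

Mode = (a−1)/(κ−2) with κ = a+b, so a−1 = 0.53·30 = 15.900.
a = 16.900; b = κ − a = 15.100.

a = 16.900, b = 15.100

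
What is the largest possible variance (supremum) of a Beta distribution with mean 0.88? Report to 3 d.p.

0.106

For fixed mean μ the Beta variance is μ(1−μ)/(α+β+1), increasing as α+β decreases.
Its least upper bound (not attained) is μ(1−μ) = 0.88·0.12 = 0.106.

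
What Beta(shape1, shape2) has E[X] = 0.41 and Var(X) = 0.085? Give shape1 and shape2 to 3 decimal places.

shape1 = 0.757, shape2 = 1.089

Write ν = shape1+shape2; then shape1 = μν and Var = μ(1−μ)/(ν+1).
ν = μ(1−μ)/Var − 1 = 0.2419/0.085 − 1 = 1.8459.
shape1 = 0.41·1.8459 = 0.757, shape2 = 0.59·1.8459 = 1.089.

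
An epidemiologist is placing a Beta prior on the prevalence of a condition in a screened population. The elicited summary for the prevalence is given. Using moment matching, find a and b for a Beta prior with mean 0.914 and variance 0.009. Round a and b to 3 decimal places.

a = 7.069, b = 0.665

Let s = a+b. The Beta variance is μ(1−μ)/(s+1).
So s+1 = μ(1−μ)/σ² = (0.914×0.086)/0.009 = 0.078604/0.009 = 8.7338, giving s = 7.7338.
Then a = μs = 0.914×7.7338 = 7.069 and b = (1−μ)s = 0.086×7.7338 = 0.665.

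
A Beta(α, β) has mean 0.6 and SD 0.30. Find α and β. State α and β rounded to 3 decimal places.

First σ² = 0.0900. Setting α = μn, β = (1−μ)n with n = α+β,
μ(1−μ)/(n+1) = 0.0900 ⇒ n+1 = 0.24/0.0900 = 2.6667 ⇒ n = 1.6667.
Hence α = 0.6×1.6667 = 1.000, β = 0.4×1.6667 = 0.667.

α = 1.000, β = 0.667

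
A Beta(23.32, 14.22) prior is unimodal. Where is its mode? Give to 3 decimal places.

The density x^(α−1)(1−x)^(β−1) is maximised at (α−1)/(α+β−2) = 22.32/35.54 = 0.628.

0.628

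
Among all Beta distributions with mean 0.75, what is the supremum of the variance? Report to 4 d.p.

For fixed mean μ the Beta variance is μ(1−μ)/(α+β+1), increasing as α+β decreases.
Its least upper bound (not attained) is μ(1−μ) = 0.75·0.25 = 0.1875.

0.1875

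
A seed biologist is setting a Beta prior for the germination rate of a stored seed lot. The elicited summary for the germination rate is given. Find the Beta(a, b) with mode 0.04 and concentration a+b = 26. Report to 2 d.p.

Mode = (a−1)/(κ−2) with κ = a+b, so a−1 = 0.04·24 = 0.96.
a = 1.96; b = κ − a = 24.04.

a = 1.96, b = 24.04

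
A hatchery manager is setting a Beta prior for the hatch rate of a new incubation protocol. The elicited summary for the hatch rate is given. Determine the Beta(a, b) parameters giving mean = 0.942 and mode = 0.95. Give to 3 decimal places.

a = 105.975, b = 6.525

Let s = a+b. Mean gives a = μs = 0.942s; mode gives (a−1)/(s−2) = 0.95.
Substituting: 0.942s − 1 = 0.95(s−2) = 0.95s − 1.90, so -0.008s = -0.90 and s = 112.5000.
Then a = 0.942×112.5000 = 105.975 and b = s−a = 6.525.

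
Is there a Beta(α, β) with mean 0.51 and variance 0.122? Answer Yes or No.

For any Beta, Var(X) < E[X]·(1−E[X]).
Here μ(1−μ) = 0.51×0.49 = 0.2499, and 0.122 < 0.2499.

Yes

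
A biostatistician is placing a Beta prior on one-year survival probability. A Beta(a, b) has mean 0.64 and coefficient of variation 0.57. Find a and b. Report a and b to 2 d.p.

a = 0.47, b = 0.26

σ = CV·μ = 0.57×0.64 = 0.36480, so σ² = 0.133079.
s+1 = μ(1−μ)/σ² = 0.2304/0.133079 = 1.7313, so s = a+b = 0.7313.
a = μs = 0.47, b = (1−μ)s = 0.26.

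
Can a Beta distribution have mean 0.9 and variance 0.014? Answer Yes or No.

Yes

The Beta variance bound is σ² < μ(1−μ).
Here μ(1−μ) = 0.9×0.1 = 0.09, and 0.014 < 0.09.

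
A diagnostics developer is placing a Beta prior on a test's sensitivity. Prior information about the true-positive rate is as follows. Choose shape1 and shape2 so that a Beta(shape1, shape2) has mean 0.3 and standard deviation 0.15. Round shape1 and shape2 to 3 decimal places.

shape1 = 2.500, shape2 = 5.833

Variance = 0.15² = 0.0225. The moment-matching identity shape1+shape2 = μ(1−μ)/Var − 1 gives
shape1+shape2 = 0.21/0.0225 − 1 = 8.3333, so shape1 = μ·8.3333 = 2.500 and shape2 = (1−μ)·8.3333 = 5.833.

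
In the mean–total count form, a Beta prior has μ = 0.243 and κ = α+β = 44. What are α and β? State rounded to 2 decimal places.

α = μκ = 0.243×44 = 10.69 and β = (1−μ)κ = 0.757×44 = 33.31.

α = 10.69, β = 33.31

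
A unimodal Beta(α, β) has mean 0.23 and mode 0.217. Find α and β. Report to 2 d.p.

α = 10.01, β = 33.52

With s = α+β: μ = α/s and mode = (α−1)/(s−2). Eliminating α = μs,
μs − 1 = m(s−2) ⇒ s(μ−m) = 1−2m ⇒ s = 0.566/0.013 = 43.5385.
So α = μs = 10.01, β = (1−μ)s = 33.52.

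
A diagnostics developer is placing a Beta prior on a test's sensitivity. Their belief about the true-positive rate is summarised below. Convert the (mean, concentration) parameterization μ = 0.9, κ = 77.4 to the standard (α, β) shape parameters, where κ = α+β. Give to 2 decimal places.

α = μκ = 0.9×77.4 = 69.66 and β = (1−μ)κ = 0.1×77.4 = 7.74.

α = 69.66, β = 7.74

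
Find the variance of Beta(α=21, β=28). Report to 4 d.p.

0.0049

α+β = 49 and αβ = 588, so Var = αβ/[(α+β)²(α+β+1)] = 588/120050 = 0.0049.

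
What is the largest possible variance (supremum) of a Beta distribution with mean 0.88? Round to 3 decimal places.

0.106

Var = μ(1−μ)/(α+β+1), which approaches μ(1−μ) as α+β → 0.
So the supremum is μ(1−μ) = 0.88×0.12 = 0.106.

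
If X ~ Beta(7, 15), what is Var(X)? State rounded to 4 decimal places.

0.0094

α+β = 22 and αβ = 105, so Var = αβ/[(α+β)²(α+β+1)] = 105/11132 = 0.0094.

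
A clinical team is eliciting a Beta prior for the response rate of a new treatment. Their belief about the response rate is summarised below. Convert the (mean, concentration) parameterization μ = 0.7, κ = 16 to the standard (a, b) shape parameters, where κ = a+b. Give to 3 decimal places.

Split κ in proportion μ : (1−μ): a = 0.7·16 = 11.200, b = 16 − 11.200 = 4.800.

a = 11.200, b = 4.800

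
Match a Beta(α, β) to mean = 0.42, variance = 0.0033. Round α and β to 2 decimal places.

Write ν = α+β; then α = μν and Var = μ(1−μ)/(ν+1).
ν = μ(1−μ)/Var − 1 = 0.2436/0.0033 − 1 = 72.8182.
α = 0.42·72.8182 = 30.58, β = 0.58·72.8182 = 42.23.

α = 30.58, β = 42.23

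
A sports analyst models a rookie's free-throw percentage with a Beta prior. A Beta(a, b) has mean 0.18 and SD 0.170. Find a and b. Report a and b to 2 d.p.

a = 0.74, b = 3.37

σ² = 0.170² = 0.028900.
With s = a+b, Var = μ(1−μ)/(s+1), so s+1 = (0.18×0.82)/0.028900 = 5.1073 and s = 4.1073.
a = μs = 0.74, b = (1−μ)s = 3.37.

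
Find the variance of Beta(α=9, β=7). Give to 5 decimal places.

α+β = 16 and αβ = 63, so Var = αβ/[(α+β)²(α+β+1)] = 63/4352 = 0.01448.

0.01448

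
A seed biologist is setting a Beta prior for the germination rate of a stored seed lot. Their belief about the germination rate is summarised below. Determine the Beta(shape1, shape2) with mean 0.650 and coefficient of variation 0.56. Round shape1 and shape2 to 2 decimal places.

Var = (CV·μ)² = (0.56×0.650)² = 0.132496.
shape1+shape2 = μ(1−μ)/Var − 1 = 0.227500/0.132496 − 1 = 0.7170.
Thus shape1 = 0.650·0.7170 = 0.47 and shape2 = 0.350·0.7170 = 0.25.

shape1 = 0.47, shape2 = 0.25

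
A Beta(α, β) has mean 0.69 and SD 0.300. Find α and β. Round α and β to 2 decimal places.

α = 0.95, β = 0.43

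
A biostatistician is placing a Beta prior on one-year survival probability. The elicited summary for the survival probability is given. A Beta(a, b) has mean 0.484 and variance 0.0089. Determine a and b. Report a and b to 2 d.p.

By moment matching, a+b = μ(1−μ)/σ² − 1 = (0.484·0.516)/0.0089 − 1 = 28.0611 − 1 = 27.0611.
Since a/(a+b) = μ, a = 0.484·27.0611 = 13.10 and b = 0.516·27.0611 = 13.96.

a = 13.10, b = 13.96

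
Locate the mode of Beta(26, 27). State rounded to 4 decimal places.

0.4902

With α,β > 1, mode = (α−1)/(α+β−2) = 25/51 = 0.4902.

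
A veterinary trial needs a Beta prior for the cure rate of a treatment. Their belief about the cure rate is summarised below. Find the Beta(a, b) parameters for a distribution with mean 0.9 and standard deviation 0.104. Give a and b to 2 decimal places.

a = 6.59, b = 0.73

Variance = 0.104² = 0.010816. The moment-matching identity a+b = μ(1−μ)/Var − 1 gives
a+b = 0.09/0.010816 − 1 = 7.3210, so a = μ·7.3210 = 6.59 and b = (1−μ)·7.3210 = 0.73.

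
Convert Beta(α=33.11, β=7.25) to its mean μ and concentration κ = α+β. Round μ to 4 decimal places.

μ = 0.8204, κ = 40.36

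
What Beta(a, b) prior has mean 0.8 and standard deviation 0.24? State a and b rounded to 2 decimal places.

a = 1.42, b = 0.36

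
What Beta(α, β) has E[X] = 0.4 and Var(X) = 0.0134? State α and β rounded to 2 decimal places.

Let s = α+β. The Beta variance is μ(1−μ)/(s+1).
So s+1 = μ(1−μ)/σ² = (0.4×0.6)/0.0134 = 0.24/0.0134 = 17.9104, giving s = 16.9104.
Then α = μs = 0.4×16.9104 = 6.76 and β = (1−μ)s = 0.6×16.9104 = 10.15.

α = 6.76, β = 10.15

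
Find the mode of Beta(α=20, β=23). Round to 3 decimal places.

0.463

The density x^(α−1)(1−x)^(β−1) is maximised at (α−1)/(α+β−2) = 19/41 = 0.463.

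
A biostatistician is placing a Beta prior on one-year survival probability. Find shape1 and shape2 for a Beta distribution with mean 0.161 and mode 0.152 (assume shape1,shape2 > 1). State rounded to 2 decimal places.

Let s = shape1+shape2. Mean gives shape1 = μs = 0.161s; mode gives (shape1−1)/(s−2) = 0.152.
Substituting: 0.161s − 1 = 0.152(s−2) = 0.152s − 0.304, so 0.009s = 0.696 and s = 77.3333.
Then shape1 = 0.161×77.3333 = 12.45 and shape2 = s−shape1 = 64.88.

shape1 = 12.45, shape2 = 64.88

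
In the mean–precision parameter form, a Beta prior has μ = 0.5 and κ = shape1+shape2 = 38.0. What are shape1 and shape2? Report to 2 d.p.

shape1 = μκ = 0.5×38.0 = 19.00 and shape2 = (1−μ)κ = 0.5×38.0 = 19.00.

shape1 = 19.00, shape2 = 19.00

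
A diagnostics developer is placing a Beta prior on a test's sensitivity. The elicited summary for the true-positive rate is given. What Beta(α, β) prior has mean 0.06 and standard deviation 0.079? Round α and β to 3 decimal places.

α = 0.482, β = 7.555

Variance = 0.079² = 0.006241. The moment-matching identity α+β = μ(1−μ)/Var − 1 gives
α+β = 0.0564/0.006241 − 1 = 8.0370, so α = μ·8.0370 = 0.482 and β = (1−μ)·8.0370 = 7.555.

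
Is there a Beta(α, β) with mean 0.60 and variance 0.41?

No

A Beta with mean μ has variance μ(1−μ)/(α+β+1) < μ(1−μ).
Here μ(1−μ) = 0.60×0.40 = 0.2400, and 0.41 ≥ 0.2400.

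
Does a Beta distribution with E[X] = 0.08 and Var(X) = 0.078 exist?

No

A Beta with mean μ has variance μ(1−μ)/(α+β+1) < μ(1−μ).
Here μ(1−μ) = 0.08×0.92 = 0.0736, and 0.078 ≥ 0.0736.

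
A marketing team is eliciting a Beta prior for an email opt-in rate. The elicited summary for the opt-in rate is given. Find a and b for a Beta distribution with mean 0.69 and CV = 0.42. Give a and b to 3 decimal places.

a = 1.067, b = 0.480

σ = CV·μ = 0.42×0.69 = 0.28980, so σ² = 0.083984.
s+1 = μ(1−μ)/σ² = 0.2139/0.083984 = 2.5469, so s = a+b = 1.5469.
a = μs = 1.067, b = (1−μ)s = 0.480.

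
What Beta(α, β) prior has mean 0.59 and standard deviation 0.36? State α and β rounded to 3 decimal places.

α = 0.511, β = 0.355

First σ² = 0.1296. Setting α = μn, β = (1−μ)n with n = α+β,
μ(1−μ)/(n+1) = 0.1296 ⇒ n+1 = 0.2419/0.1296 = 1.8665 ⇒ n = 0.8665.
Hence α = 0.59×0.8665 = 0.511, β = 0.41×0.8665 = 0.355.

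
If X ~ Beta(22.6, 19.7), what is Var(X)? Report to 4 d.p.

Var = αβ/[(α+β)²(α+β+1)] = (22.6×19.7)/(42.3²×43.3) = 445.22/77476.257 = 0.0057.

0.0057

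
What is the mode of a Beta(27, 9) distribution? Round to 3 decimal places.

0.765

The density x^(α−1)(1−x)^(β−1) is maximised at (α−1)/(α+β−2) = 26/34 = 0.765.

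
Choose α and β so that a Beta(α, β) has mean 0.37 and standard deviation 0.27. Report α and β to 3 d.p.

α = 0.813, β = 1.384

First σ² = 0.0729. Setting α = μn, β = (1−μ)n with n = α+β,
μ(1−μ)/(n+1) = 0.0729 ⇒ n+1 = 0.2331/0.0729 = 3.1975 ⇒ n = 2.1975.
Hence α = 0.37×2.1975 = 0.813, β = 0.63×2.1975 = 1.384.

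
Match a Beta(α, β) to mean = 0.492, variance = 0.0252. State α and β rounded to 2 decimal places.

By moment matching, α+β = μ(1−μ)/σ² − 1 = (0.492·0.508)/0.0252 − 1 = 9.9181 − 1 = 8.9181.
Since α/(α+β) = μ, α = 0.492·8.9181 = 4.39 and β = 0.508·8.9181 = 4.53.

α = 4.39, β = 4.53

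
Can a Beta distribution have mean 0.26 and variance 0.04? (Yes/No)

A Beta with mean μ has variance μ(1−μ)/(α+β+1) < μ(1−μ).
Here μ(1−μ) = 0.26×0.74 = 0.1924, and 0.04 < 0.1924.

Yes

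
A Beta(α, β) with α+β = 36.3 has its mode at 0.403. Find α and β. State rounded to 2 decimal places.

For α,β>1 the mode is (α−1)/(α+β−2), so α = mode·(κ−2)+1 = 0.403×34.3+1 = 14.82.
And β = (1−mode)·(κ−2)+1 = 0.597×34.3+1 = 21.48.

α = 14.82, β = 21.48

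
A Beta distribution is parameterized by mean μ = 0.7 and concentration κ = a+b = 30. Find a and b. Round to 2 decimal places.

a = μκ = 0.7×30 = 21.00 and b = (1−μ)κ = 0.3×30 = 9.00.

a = 21.00, b = 9.00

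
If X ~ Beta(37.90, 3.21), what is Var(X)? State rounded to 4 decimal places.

Var = αβ/[(α+β)²(α+β+1)] = (37.90×3.21)/(41.11²×42.11) = 121.6590/71167.251731 = 0.0017.

0.0017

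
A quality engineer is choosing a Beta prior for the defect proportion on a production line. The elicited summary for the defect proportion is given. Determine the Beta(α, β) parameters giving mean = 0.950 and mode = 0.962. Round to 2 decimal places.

With s = α+β: μ = α/s and mode = (α−1)/(s−2). Eliminating α = μs,
μs − 1 = m(s−2) ⇒ s(μ−m) = 1−2m ⇒ s = -0.924/-0.012 = 77.0000.
So α = μs = 73.15, β = (1−μ)s = 3.85.

α = 73.15, β = 3.85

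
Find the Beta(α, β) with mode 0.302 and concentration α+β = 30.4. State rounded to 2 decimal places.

Mode = (α−1)/(κ−2) with κ = α+β, so α−1 = 0.302·28.4 = 8.58.
α = 9.58; β = κ − α = 20.82.

α = 9.58, β = 20.82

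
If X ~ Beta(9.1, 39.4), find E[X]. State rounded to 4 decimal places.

0.1876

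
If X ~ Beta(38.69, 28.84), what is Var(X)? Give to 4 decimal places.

0.0036

Var = αβ/[(α+β)²(α+β+1)] = (38.69×28.84)/(67.53²×68.53) = 1115.8196/312517.420677 = 0.0036.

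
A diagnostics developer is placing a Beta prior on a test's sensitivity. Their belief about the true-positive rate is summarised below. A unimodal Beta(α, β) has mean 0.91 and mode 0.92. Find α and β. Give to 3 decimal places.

With s = α+β: μ = α/s and mode = (α−1)/(s−2). Eliminating α = μs,
μs − 1 = m(s−2) ⇒ s(μ−m) = 1−2m ⇒ s = -0.84/-0.01 = 84.0000.
So α = μs = 76.440, β = (1−μ)s = 7.560.

α = 76.440, β = 7.560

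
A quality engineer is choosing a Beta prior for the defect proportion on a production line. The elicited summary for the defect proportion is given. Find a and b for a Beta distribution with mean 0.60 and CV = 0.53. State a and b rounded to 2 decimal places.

a = 0.82, b = 0.55

σ = CV·μ = 0.53×0.60 = 0.31800, so σ² = 0.101124.
s+1 = μ(1−μ)/σ² = 0.2400/0.101124 = 2.3733, so s = a+b = 1.3733.
a = μs = 0.82, b = (1−μ)s = 0.55.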